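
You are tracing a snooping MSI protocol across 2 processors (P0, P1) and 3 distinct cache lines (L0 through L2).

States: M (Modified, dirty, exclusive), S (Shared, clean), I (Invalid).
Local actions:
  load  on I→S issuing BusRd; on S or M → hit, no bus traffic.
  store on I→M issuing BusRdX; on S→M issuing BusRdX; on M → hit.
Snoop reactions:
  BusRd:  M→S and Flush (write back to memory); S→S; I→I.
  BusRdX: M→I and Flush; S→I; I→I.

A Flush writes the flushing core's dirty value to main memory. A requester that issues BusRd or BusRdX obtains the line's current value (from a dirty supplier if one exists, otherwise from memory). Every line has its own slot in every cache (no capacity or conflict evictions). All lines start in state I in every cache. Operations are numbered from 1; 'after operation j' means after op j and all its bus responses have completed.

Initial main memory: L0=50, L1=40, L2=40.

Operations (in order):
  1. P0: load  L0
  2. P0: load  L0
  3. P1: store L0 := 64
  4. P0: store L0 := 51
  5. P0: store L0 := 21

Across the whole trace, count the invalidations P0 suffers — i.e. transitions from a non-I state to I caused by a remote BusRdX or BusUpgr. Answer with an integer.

invalidations = 1

step 1: P0: load  L0  ⟶  SI  (L0)  txn=BusRd  M[L0]=50
step 2: P0: load  L0  ⟶  SI  (L0)  txn=∅  M[L0]=50
step 3: P1: store L0 := 64  ⟶  IM  (L0)  txn=BusRdX  M[L0]=50
step 4: P0: store L0 := 51  ⟶  MI  (L0)  txn=BusRdX+Flush  M[L0]=64
step 5: P0: store L0 := 21  ⟶  MI  (L0)  txn=∅  M[L0]=64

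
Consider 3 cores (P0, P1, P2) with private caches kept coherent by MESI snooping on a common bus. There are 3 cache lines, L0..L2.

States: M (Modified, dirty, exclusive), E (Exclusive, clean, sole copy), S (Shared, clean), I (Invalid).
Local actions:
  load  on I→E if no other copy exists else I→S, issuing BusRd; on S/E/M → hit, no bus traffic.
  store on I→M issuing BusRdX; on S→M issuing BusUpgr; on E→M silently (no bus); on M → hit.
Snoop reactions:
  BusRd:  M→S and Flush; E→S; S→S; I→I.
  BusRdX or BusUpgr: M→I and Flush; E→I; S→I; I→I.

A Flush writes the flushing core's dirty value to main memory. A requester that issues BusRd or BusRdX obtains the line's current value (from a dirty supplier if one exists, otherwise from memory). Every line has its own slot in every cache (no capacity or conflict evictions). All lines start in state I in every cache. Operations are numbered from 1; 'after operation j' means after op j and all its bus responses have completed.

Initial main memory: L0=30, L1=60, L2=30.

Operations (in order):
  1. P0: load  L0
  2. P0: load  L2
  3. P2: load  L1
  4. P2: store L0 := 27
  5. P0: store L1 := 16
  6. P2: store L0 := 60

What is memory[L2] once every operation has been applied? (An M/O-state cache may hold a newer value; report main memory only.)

[1] P0: load  L0 | P0:E(30), P1:I, P2:I | bus: BusRd
[2] P0: load  L2 | P0:E(30), P1:I, P2:I | bus: BusRd
[3] P2: load  L1 | P0:I, P1:I, P2:E(60) | bus: BusRd
[4] P2: store L0 := 27 | P0:I, P1:I, P2:M(27) | bus: BusRdX
[5] P0: store L1 := 16 | P0:M(16), P1:I, P2:I | bus: BusRdX
[6] P2: store L0 := 60 | P0:I, P1:I, P2:M(60) | bus: none

memory[L2] = 30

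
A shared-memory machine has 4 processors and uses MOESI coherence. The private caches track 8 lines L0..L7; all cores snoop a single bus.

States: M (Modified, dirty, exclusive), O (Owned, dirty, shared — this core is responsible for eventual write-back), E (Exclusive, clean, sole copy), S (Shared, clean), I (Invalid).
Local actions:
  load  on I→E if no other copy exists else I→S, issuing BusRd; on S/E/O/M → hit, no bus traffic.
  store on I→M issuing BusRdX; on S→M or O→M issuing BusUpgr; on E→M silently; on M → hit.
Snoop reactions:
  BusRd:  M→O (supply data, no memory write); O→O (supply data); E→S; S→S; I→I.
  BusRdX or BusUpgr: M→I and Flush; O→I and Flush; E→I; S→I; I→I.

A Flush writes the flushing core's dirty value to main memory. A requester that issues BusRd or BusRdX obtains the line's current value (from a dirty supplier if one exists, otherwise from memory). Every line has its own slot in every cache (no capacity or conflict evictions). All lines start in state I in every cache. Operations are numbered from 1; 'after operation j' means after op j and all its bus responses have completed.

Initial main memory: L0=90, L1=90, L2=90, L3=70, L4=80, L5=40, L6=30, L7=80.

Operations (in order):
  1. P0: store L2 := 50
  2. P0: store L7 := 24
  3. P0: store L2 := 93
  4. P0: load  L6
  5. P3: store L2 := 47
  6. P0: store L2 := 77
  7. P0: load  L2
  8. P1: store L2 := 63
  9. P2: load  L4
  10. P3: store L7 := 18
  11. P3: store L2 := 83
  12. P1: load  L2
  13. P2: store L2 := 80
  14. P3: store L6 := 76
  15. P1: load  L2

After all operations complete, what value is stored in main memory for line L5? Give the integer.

memory[L5] = 40

step 1: P0: store L2 := 50  ⟶  MIII  (L2)  txn=BusRdX  M[L2]=90
step 2: P0: store L7 := 24  ⟶  MIII  (L7)  txn=BusRdX  M[L7]=80
step 3: P0: store L2 := 93  ⟶  MIII  (L2)  txn=∅  M[L2]=90
step 4: P0: load  L6  ⟶  EIII  (L6)  txn=BusRd  M[L6]=30
step 5: P3: store L2 := 47  ⟶  IIIM  (L2)  txn=BusRdX+Flush  M[L2]=93
step 6: P0: store L2 := 77  ⟶  MIII  (L2)  txn=BusRdX+Flush  M[L2]=47
step 7: P0: load  L2  ⟶  MIII  (L2)  txn=∅  M[L2]=47
step 8: P1: store L2 := 63  ⟶  IMII  (L2)  txn=BusRdX+Flush  M[L2]=77
step 9: P2: load  L4  ⟶  IIEI  (L4)  txn=BusRd  M[L4]=80
step 10: P3: store L7 := 18  ⟶  IIIM  (L7)  txn=BusRdX+Flush  M[L7]=24
step 11: P3: store L2 := 83  ⟶  IIIM  (L2)  txn=BusRdX+Flush  M[L2]=63
step 12: P1: load  L2  ⟶  ISIO  (L2)  txn=BusRd  M[L2]=63
step 13: P2: store L2 := 80  ⟶  IIMI  (L2)  txn=BusRdX+Flush  M[L2]=83
step 14: P3: store L6 := 76  ⟶  IIIM  (L6)  txn=BusRdX  M[L6]=30
step 15: P1: load  L2  ⟶  ISOI  (L2)  txn=BusRd  M[L2]=83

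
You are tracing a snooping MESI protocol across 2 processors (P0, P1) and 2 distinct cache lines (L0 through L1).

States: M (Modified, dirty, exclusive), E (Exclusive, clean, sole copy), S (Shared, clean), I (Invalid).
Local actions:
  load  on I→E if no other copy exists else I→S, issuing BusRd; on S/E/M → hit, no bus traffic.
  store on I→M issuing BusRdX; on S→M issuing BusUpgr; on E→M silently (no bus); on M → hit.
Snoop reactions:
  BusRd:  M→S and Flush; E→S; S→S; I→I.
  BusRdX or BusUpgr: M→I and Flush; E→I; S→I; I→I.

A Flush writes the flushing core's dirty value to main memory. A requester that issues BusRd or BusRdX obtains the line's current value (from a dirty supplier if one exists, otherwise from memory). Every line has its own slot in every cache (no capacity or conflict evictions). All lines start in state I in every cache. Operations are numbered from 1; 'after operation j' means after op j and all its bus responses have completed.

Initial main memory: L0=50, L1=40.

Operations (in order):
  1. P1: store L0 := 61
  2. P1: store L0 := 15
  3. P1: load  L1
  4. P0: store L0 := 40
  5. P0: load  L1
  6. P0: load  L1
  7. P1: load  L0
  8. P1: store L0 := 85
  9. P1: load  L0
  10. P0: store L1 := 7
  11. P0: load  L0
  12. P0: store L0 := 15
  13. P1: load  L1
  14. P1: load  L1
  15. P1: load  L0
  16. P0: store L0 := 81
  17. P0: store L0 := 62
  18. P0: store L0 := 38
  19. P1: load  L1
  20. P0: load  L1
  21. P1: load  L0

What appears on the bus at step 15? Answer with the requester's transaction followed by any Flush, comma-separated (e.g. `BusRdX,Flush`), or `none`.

step 1: P1: store L0 := 61  ⟶  IM  (L0)  txn=BusRdX  M[L0]=50
step 2: P1: store L0 := 15  ⟶  IM  (L0)  txn=∅  M[L0]=50
step 3: P1: load  L1  ⟶  IE  (L1)  txn=BusRd  M[L1]=40
step 4: P0: store L0 := 40  ⟶  MI  (L0)  txn=BusRdX+Flush  M[L0]=15
step 5: P0: load  L1  ⟶  SS  (L1)  txn=BusRd  M[L1]=40
step 6: P0: load  L1  ⟶  SS  (L1)  txn=∅  M[L1]=40
step 7: P1: load  L0  ⟶  SS  (L0)  txn=BusRd+Flush  M[L0]=40
step 8: P1: store L0 := 85  ⟶  IM  (L0)  txn=BusUpgr  M[L0]=40
step 9: P1: load  L0  ⟶  IM  (L0)  txn=∅  M[L0]=40
step 10: P0: store L1 := 7  ⟶  MI  (L1)  txn=BusUpgr  M[L1]=40
step 11: P0: load  L0  ⟶  SS  (L0)  txn=BusRd+Flush  M[L0]=85
step 12: P0: store L0 := 15  ⟶  MI  (L0)  txn=BusUpgr  M[L0]=85
step 13: P1: load  L1  ⟶  SS  (L1)  txn=BusRd+Flush  M[L1]=7
step 14: P1: load  L1  ⟶  SS  (L1)  txn=∅  M[L1]=7
step 15: P1: load  L0  ⟶  SS  (L0)  txn=BusRd+Flush  M[L0]=15
step 16: P0: store L0 := 81  ⟶  MI  (L0)  txn=BusUpgr  M[L0]=15
step 17: P0: store L0 := 62  ⟶  MI  (L0)  txn=∅  M[L0]=15
step 18: P0: store L0 := 38  ⟶  MI  (L0)  txn=∅  M[L0]=15
step 19: P1: load  L1  ⟶  SS  (L1)  txn=∅  M[L1]=7
step 20: P0: load  L1  ⟶  SS  (L1)  txn=∅  M[L1]=7
step 21: P1: load  L0  ⟶  SS  (L0)  txn=BusRd+Flush  M[L0]=38

bus = BusRd,Flush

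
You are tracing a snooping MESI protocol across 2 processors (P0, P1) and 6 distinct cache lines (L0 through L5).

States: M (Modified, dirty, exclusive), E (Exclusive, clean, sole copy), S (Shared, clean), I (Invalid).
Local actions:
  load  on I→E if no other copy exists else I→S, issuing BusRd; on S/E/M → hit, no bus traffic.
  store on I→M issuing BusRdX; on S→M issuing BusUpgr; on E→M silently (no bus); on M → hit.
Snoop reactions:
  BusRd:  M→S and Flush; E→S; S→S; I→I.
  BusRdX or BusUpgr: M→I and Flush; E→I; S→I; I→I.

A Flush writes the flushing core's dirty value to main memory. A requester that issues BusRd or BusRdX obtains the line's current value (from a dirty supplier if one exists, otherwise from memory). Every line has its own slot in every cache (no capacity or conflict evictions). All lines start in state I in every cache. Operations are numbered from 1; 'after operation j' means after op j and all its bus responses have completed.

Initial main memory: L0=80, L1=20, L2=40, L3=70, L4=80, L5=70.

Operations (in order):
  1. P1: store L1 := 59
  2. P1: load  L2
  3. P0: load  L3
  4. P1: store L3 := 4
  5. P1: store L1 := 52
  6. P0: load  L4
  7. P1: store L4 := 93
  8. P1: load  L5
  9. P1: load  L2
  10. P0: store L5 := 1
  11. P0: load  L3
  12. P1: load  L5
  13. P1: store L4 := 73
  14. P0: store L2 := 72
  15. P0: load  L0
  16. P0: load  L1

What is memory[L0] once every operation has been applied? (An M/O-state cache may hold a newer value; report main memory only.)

[1] P1: store L1 := 59 | P0:I, P1:M(59) | bus: BusRdX
[2] P1: load  L2 | P0:I, P1:E(40) | bus: BusRd
[3] P0: load  L3 | P0:E(70), P1:I | bus: BusRd
[4] P1: store L3 := 4 | P0:I, P1:M(4) | bus: BusRdX
[5] P1: store L1 := 52 | P0:I, P1:M(52) | bus: none
[6] P0: load  L4 | P0:E(80), P1:I | bus: BusRd
[7] P1: store L4 := 93 | P0:I, P1:M(93) | bus: BusRdX
[8] P1: load  L5 | P0:I, P1:E(70) | bus: BusRd
[9] P1: load  L2 | P0:I, P1:E(40) | bus: none
[10] P0: store L5 := 1 | P0:M(1), P1:I | bus: BusRdX
[11] P0: load  L3 | P0:S(4), P1:S(4) | bus: BusRd,Flush
[12] P1: load  L5 | P0:S(1), P1:S(1) | bus: BusRd,Flush
[13] P1: store L4 := 73 | P0:I, P1:M(73) | bus: none
[14] P0: store L2 := 72 | P0:M(72), P1:I | bus: BusRdX
[15] P0: load  L0 | P0:E(80), P1:I | bus: BusRd
[16] P0: load  L1 | P0:S(52), P1:S(52) | bus: BusRd,Flush

memory[L0] = 80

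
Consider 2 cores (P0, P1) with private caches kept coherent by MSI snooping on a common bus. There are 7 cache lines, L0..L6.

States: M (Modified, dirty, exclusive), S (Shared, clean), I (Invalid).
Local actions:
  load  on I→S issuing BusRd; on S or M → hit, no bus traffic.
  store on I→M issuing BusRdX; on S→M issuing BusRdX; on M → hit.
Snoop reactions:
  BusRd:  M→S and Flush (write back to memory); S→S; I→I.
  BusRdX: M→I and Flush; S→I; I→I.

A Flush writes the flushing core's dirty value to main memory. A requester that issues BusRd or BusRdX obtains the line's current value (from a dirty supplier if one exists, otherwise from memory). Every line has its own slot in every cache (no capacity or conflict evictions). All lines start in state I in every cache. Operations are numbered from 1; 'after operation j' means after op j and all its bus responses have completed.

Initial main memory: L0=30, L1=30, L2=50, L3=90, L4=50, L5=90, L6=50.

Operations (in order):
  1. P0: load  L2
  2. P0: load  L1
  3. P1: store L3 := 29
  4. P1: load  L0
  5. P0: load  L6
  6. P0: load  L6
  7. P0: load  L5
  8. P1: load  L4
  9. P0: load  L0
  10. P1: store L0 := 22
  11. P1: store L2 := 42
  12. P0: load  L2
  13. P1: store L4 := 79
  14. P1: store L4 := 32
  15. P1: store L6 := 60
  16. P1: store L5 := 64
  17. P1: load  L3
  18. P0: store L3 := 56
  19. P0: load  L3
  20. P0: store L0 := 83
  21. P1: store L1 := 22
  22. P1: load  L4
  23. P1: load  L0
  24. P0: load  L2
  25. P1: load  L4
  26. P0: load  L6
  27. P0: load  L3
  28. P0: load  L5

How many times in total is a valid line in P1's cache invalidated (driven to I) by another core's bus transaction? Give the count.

1. P0: load  L2  bus=[BusRd]  L2: P0=S P1=I  mem[L2]=50
2. P0: load  L1  bus=[BusRd]  L1: P0=S P1=I  mem[L1]=30
3. P1: store L3 := 29  bus=[BusRdX]  L3: P0=I P1=M  mem[L3]=90
4. P1: load  L0  bus=[BusRd]  L0: P0=I P1=S  mem[L0]=30
5. P0: load  L6  bus=[BusRd]  L6: P0=S P1=I  mem[L6]=50
6. P0: load  L6  bus=[-]  L6: P0=S P1=I  mem[L6]=50
7. P0: load  L5  bus=[BusRd]  L5: P0=S P1=I  mem[L5]=90
8. P1: load  L4  bus=[BusRd]  L4: P0=I P1=S  mem[L4]=50
9. P0: load  L0  bus=[BusRd]  L0: P0=S P1=S  mem[L0]=30
10. P1: store L0 := 22  bus=[BusRdX]  L0: P0=I P1=M  mem[L0]=30
11. P1: store L2 := 42  bus=[BusRdX]  L2: P0=I P1=M  mem[L2]=50
12. P0: load  L2  bus=[BusRd,Flush]  L2: P0=S P1=S  mem[L2]=42
13. P1: store L4 := 79  bus=[BusRdX]  L4: P0=I P1=M  mem[L4]=50
14. P1: store L4 := 32  bus=[-]  L4: P0=I P1=M  mem[L4]=50
15. P1: store L6 := 60  bus=[BusRdX]  L6: P0=I P1=M  mem[L6]=50
16. P1: store L5 := 64  bus=[BusRdX]  L5: P0=I P1=M  mem[L5]=90
17. P1: load  L3  bus=[-]  L3: P0=I P1=M  mem[L3]=90
18. P0: store L3 := 56  bus=[BusRdX,Flush]  L3: P0=M P1=I  mem[L3]=29
19. P0: load  L3  bus=[-]  L3: P0=M P1=I  mem[L3]=29
20. P0: store L0 := 83  bus=[BusRdX,Flush]  L0: P0=M P1=I  mem[L0]=22
21. P1: store L1 := 22  bus=[BusRdX]  L1: P0=I P1=M  mem[L1]=30
22. P1: load  L4  bus=[-]  L4: P0=I P1=M  mem[L4]=50
23. P1: load  L0  bus=[BusRd,Flush]  L0: P0=S P1=S  mem[L0]=83
24. P0: load  L2  bus=[-]  L2: P0=S P1=S  mem[L2]=42
25. P1: load  L4  bus=[-]  L4: P0=I P1=M  mem[L4]=50
26. P0: load  L6  bus=[BusRd,Flush]  L6: P0=S P1=S  mem[L6]=60
27. P0: load  L3  bus=[-]  L3: P0=M P1=I  mem[L3]=29
28. P0: load  L5  bus=[BusRd,Flush]  L5: P0=S P1=S  mem[L5]=64

invalidations = 2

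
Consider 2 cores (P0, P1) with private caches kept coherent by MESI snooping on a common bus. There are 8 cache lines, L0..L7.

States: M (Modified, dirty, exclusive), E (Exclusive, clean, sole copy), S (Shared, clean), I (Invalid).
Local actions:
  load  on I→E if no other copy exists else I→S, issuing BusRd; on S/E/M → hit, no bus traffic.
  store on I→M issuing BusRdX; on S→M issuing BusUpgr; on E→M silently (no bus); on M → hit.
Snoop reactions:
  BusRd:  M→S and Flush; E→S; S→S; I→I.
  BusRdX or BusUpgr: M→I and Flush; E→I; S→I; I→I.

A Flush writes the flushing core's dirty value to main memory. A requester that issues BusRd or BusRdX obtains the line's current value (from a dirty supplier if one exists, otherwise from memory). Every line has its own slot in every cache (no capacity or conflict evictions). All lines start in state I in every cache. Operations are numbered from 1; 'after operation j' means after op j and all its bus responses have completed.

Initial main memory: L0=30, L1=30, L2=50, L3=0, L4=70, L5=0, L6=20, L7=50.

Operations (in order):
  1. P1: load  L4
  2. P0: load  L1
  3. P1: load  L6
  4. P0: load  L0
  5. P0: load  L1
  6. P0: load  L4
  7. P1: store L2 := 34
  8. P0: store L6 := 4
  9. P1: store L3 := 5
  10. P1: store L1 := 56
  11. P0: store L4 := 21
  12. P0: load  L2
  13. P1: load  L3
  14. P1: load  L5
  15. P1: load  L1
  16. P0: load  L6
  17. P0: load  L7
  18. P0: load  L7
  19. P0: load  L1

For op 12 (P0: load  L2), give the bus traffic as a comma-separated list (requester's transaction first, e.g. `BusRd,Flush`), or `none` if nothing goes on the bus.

step 1: P1: load  L4  ⟶  IE  (L4)  txn=BusRd  M[L4]=70
step 2: P0: load  L1  ⟶  EI  (L1)  txn=BusRd  M[L1]=30
step 3: P1: load  L6  ⟶  IE  (L6)  txn=BusRd  M[L6]=20
step 4: P0: load  L0  ⟶  EI  (L0)  txn=BusRd  M[L0]=30
step 5: P0: load  L1  ⟶  EI  (L1)  txn=∅  M[L1]=30
step 6: P0: load  L4  ⟶  SS  (L4)  txn=BusRd  M[L4]=70
step 7: P1: store L2 := 34  ⟶  IM  (L2)  txn=BusRdX  M[L2]=50
step 8: P0: store L6 := 4  ⟶  MI  (L6)  txn=BusRdX  M[L6]=20
step 9: P1: store L3 := 5  ⟶  IM  (L3)  txn=BusRdX  M[L3]=0
step 10: P1: store L1 := 56  ⟶  IM  (L1)  txn=BusRdX  M[L1]=30
step 11: P0: store L4 := 21  ⟶  MI  (L4)  txn=BusUpgr  M[L4]=70
step 12: P0: load  L2  ⟶  SS  (L2)  txn=BusRd+Flush  M[L2]=34
step 13: P1: load  L3  ⟶  IM  (L3)  txn=∅  M[L3]=0
step 14: P1: load  L5  ⟶  IE  (L5)  txn=BusRd  M[L5]=0
step 15: P1: load  L1  ⟶  IM  (L1)  txn=∅  M[L1]=30
step 16: P0: load  L6  ⟶  MI  (L6)  txn=∅  M[L6]=20
step 17: P0: load  L7  ⟶  EI  (L7)  txn=BusRd  M[L7]=50
step 18: P0: load  L7  ⟶  EI  (L7)  txn=∅  M[L7]=50
step 19: P0: load  L1  ⟶  SS  (L1)  txn=BusRd+Flush  M[L1]=56

bus = BusRd,Flush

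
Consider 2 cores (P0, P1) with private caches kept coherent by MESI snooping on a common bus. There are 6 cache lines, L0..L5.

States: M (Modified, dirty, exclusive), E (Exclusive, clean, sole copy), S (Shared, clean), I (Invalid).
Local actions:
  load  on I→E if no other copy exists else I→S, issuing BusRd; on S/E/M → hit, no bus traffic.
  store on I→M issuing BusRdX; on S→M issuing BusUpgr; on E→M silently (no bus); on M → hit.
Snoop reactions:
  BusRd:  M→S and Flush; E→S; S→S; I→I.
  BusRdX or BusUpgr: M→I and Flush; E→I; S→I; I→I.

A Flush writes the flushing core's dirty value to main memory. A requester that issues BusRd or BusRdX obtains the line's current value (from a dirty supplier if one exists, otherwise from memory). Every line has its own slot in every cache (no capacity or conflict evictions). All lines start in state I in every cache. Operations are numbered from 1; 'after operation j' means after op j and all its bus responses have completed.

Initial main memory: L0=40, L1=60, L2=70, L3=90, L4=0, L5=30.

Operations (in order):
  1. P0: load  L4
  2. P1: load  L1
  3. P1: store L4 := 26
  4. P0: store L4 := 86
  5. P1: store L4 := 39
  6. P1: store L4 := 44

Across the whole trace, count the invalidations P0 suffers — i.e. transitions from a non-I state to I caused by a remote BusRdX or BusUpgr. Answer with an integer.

invalidations = 2

step 1: P0: load  L4  ⟶  EI  (L4)  txn=BusRd  M[L4]=0
step 2: P1: load  L1  ⟶  IE  (L1)  txn=BusRd  M[L1]=60
step 3: P1: store L4 := 26  ⟶  IM  (L4)  txn=BusRdX  M[L4]=0
step 4: P0: store L4 := 86  ⟶  MI  (L4)  txn=BusRdX+Flush  M[L4]=26
step 5: P1: store L4 := 39  ⟶  IM  (L4)  txn=BusRdX+Flush  M[L4]=86
step 6: P1: store L4 := 44  ⟶  IM  (L4)  txn=∅  M[L4]=86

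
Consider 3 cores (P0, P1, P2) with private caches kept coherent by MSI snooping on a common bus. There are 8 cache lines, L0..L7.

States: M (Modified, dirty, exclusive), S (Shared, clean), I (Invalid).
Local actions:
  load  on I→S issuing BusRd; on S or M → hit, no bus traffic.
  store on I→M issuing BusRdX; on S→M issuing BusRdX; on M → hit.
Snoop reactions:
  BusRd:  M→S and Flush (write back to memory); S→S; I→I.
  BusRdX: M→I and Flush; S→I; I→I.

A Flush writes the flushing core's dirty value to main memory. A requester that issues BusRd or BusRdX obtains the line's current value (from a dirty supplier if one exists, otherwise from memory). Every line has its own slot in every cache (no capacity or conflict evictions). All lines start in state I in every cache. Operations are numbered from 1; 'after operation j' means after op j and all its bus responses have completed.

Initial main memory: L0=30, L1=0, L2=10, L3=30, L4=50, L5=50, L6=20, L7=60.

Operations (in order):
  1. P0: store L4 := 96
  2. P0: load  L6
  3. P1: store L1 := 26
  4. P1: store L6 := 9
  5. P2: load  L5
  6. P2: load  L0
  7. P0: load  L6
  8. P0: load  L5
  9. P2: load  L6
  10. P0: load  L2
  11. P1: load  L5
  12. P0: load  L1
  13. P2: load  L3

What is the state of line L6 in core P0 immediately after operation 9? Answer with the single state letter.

1. P0: store L4 := 96  bus=[BusRdX]  L4: P0=M P1=I P2=I  mem[L4]=50
2. P0: load  L6  bus=[BusRd]  L6: P0=S P1=I P2=I  mem[L6]=20
3. P1: store L1 := 26  bus=[BusRdX]  L1: P0=I P1=M P2=I  mem[L1]=0
4. P1: store L6 := 9  bus=[BusRdX]  L6: P0=I P1=M P2=I  mem[L6]=20
5. P2: load  L5  bus=[BusRd]  L5: P0=I P1=I P2=S  mem[L5]=50
6. P2: load  L0  bus=[BusRd]  L0: P0=I P1=I P2=S  mem[L0]=30
7. P0: load  L6  bus=[BusRd,Flush]  L6: P0=S P1=S P2=I  mem[L6]=9
8. P0: load  L5  bus=[BusRd]  L5: P0=S P1=I P2=S  mem[L5]=50
9. P2: load  L6  bus=[BusRd]  L6: P0=S P1=S P2=S  mem[L6]=9
10. P0: load  L2  bus=[BusRd]  L2: P0=S P1=I P2=I  mem[L2]=10
11. P1: load  L5  bus=[BusRd]  L5: P0=S P1=S P2=S  mem[L5]=50
12. P0: load  L1  bus=[BusRd,Flush]  L1: P0=S P1=S P2=I  mem[L1]=26
13. P2: load  L3  bus=[BusRd]  L3: P0=I P1=I P2=S  mem[L3]=30

state = S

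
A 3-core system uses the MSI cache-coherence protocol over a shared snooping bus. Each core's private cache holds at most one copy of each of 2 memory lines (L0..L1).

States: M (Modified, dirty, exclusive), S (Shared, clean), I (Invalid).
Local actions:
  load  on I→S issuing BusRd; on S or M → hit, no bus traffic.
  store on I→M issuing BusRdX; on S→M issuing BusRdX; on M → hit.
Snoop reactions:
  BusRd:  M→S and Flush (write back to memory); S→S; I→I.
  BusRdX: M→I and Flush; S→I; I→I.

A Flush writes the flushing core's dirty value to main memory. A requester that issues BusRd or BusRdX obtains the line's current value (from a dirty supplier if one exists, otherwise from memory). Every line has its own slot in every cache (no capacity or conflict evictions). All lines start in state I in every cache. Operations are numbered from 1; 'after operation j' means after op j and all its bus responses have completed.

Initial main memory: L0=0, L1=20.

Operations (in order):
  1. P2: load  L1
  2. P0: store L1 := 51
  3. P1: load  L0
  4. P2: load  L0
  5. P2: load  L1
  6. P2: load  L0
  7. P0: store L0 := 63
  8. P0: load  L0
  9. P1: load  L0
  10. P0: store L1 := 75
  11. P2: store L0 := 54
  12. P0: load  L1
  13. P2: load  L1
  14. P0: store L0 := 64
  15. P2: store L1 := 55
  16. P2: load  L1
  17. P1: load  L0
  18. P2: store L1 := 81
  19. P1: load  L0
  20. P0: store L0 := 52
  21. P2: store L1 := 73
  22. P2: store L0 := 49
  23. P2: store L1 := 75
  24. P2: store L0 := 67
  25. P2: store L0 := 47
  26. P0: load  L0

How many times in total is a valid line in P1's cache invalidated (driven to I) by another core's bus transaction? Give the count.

invalidations = 3

[1] P2: load  L1 | P0:I, P1:I, P2:S(20) | bus: BusRd
[2] P0: store L1 := 51 | P0:M(51), P1:I, P2:I | bus: BusRdX
[3] P1: load  L0 | P0:I, P1:S(0), P2:I | bus: BusRd
[4] P2: load  L0 | P0:I, P1:S(0), P2:S(0) | bus: BusRd
[5] P2: load  L1 | P0:S(51), P1:I, P2:S(51) | bus: BusRd,Flush
[6] P2: load  L0 | P0:I, P1:S(0), P2:S(0) | bus: none
[7] P0: store L0 := 63 | P0:M(63), P1:I, P2:I | bus: BusRdX
[8] P0: load  L0 | P0:M(63), P1:I, P2:I | bus: none
[9] P1: load  L0 | P0:S(63), P1:S(63), P2:I | bus: BusRd,Flush
[10] P0: store L1 := 75 | P0:M(75), P1:I, P2:I | bus: BusRdX
[11] P2: store L0 := 54 | P0:I, P1:I, P2:M(54) | bus: BusRdX
[12] P0: load  L1 | P0:M(75), P1:I, P2:I | bus: none
[13] P2: load  L1 | P0:S(75), P1:I, P2:S(75) | bus: BusRd,Flush
[14] P0: store L0 := 64 | P0:M(64), P1:I, P2:I | bus: BusRdX,Flush
[15] P2: store L1 := 55 | P0:I, P1:I, P2:M(55) | bus: BusRdX
[16] P2: load  L1 | P0:I, P1:I, P2:M(55) | bus: none
[17] P1: load  L0 | P0:S(64), P1:S(64), P2:I | bus: BusRd,Flush
[18] P2: store L1 := 81 | P0:I, P1:I, P2:M(81) | bus: none
[19] P1: load  L0 | P0:S(64), P1:S(64), P2:I | bus: none
[20] P0: store L0 := 52 | P0:M(52), P1:I, P2:I | bus: BusRdX
[21] P2: store L1 := 73 | P0:I, P1:I, P2:M(73) | bus: none
[22] P2: store L0 := 49 | P0:I, P1:I, P2:M(49) | bus: BusRdX,Flush
[23] P2: store L1 := 75 | P0:I, P1:I, P2:M(75) | bus: none
[24] P2: store L0 := 67 | P0:I, P1:I, P2:M(67) | bus: none
[25] P2: store L0 := 47 | P0:I, P1:I, P2:M(47) | bus: none
[26] P0: load  L0 | P0:S(47), P1:I, P2:S(47) | bus: BusRd,Flush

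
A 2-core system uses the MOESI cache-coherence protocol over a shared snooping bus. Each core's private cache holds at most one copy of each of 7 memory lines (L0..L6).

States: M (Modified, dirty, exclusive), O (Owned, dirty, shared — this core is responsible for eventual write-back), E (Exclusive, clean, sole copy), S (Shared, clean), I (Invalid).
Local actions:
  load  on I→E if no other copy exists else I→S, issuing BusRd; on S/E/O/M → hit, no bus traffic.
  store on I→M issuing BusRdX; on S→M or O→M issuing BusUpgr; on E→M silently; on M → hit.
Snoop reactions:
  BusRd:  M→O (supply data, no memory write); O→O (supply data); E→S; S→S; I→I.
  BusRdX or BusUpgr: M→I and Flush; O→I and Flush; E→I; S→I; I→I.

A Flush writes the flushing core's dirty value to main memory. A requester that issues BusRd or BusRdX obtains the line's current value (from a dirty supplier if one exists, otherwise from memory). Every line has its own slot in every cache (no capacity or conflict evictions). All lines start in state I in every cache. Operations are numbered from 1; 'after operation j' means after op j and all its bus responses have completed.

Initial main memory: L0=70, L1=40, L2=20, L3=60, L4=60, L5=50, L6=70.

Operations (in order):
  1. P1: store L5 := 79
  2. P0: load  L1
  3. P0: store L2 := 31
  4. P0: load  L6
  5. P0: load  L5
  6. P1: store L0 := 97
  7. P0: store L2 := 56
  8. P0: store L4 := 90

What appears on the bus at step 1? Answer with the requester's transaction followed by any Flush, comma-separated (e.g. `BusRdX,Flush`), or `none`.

step 1: P1: store L5 := 79  ⟶  IM  (L5)  txn=BusRdX  M[L5]=50
step 2: P0: load  L1  ⟶  EI  (L1)  txn=BusRd  M[L1]=40
step 3: P0: store L2 := 31  ⟶  MI  (L2)  txn=BusRdX  M[L2]=20
step 4: P0: load  L6  ⟶  EI  (L6)  txn=BusRd  M[L6]=70
step 5: P0: load  L5  ⟶  SO  (L5)  txn=BusRd  M[L5]=50
step 6: P1: store L0 := 97  ⟶  IM  (L0)  txn=BusRdX  M[L0]=70
step 7: P0: store L2 := 56  ⟶  MI  (L2)  txn=∅  M[L2]=20
step 8: P0: store L4 := 90  ⟶  MI  (L4)  txn=BusRdX  M[L4]=60

bus = BusRdX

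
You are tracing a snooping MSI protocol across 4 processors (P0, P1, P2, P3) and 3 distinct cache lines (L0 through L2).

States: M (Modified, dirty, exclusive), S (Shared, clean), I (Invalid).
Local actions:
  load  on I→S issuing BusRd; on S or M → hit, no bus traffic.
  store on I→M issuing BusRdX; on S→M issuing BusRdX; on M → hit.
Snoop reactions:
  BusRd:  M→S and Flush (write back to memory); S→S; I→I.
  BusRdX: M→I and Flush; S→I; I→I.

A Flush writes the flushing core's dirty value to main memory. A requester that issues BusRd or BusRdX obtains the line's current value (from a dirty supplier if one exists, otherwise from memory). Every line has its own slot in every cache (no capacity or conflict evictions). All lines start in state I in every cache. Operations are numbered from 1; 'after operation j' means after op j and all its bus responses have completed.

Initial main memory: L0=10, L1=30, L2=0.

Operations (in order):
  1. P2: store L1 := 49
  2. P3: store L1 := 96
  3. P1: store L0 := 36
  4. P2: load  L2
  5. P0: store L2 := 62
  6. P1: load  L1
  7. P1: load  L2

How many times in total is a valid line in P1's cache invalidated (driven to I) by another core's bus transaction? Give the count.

1. P2: store L1 := 49  bus=[BusRdX]  L1: P0=I P1=I P2=M P3=I  mem[L1]=30
2. P3: store L1 := 96  bus=[BusRdX,Flush]  L1: P0=I P1=I P2=I P3=M  mem[L1]=49
3. P1: store L0 := 36  bus=[BusRdX]  L0: P0=I P1=M P2=I P3=I  mem[L0]=10
4. P2: load  L2  bus=[BusRd]  L2: P0=I P1=I P2=S P3=I  mem[L2]=0
5. P0: store L2 := 62  bus=[BusRdX]  L2: P0=M P1=I P2=I P3=I  mem[L2]=0
6. P1: load  L1  bus=[BusRd,Flush]  L1: P0=I P1=S P2=I P3=S  mem[L1]=96
7. P1: load  L2  bus=[BusRd,Flush]  L2: P0=S P1=S P2=I P3=I  mem[L2]=62

invalidations = 0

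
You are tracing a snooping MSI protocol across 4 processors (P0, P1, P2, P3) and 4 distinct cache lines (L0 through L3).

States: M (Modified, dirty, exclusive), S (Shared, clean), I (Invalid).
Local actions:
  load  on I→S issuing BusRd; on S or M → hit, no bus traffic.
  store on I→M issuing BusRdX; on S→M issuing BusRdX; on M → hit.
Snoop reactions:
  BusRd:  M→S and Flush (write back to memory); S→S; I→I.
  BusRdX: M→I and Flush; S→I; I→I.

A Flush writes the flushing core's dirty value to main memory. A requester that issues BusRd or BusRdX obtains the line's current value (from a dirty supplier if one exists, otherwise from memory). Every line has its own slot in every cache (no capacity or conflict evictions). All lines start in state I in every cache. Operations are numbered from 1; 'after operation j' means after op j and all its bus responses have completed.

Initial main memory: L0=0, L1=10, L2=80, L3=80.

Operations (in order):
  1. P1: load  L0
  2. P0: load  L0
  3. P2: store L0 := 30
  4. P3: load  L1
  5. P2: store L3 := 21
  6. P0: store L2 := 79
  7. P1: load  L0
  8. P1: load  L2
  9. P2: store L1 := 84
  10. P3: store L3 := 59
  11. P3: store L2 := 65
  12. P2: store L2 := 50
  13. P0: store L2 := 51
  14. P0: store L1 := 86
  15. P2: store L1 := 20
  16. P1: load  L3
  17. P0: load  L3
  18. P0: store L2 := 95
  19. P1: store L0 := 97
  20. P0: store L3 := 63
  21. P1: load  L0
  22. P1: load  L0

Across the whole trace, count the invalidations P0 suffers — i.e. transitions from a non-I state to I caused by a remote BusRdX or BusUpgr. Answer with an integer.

step 1: P1: load  L0  ⟶  ISII  (L0)  txn=BusRd  M[L0]=0
step 2: P0: load  L0  ⟶  SSII  (L0)  txn=BusRd  M[L0]=0
step 3: P2: store L0 := 30  ⟶  IIMI  (L0)  txn=BusRdX  M[L0]=0
step 4: P3: load  L1  ⟶  IIIS  (L1)  txn=BusRd  M[L1]=10
step 5: P2: store L3 := 21  ⟶  IIMI  (L3)  txn=BusRdX  M[L3]=80
step 6: P0: store L2 := 79  ⟶  MIII  (L2)  txn=BusRdX  M[L2]=80
step 7: P1: load  L0  ⟶  ISSI  (L0)  txn=BusRd+Flush  M[L0]=30
step 8: P1: load  L2  ⟶  SSII  (L2)  txn=BusRd+Flush  M[L2]=79
step 9: P2: store L1 := 84  ⟶  IIMI  (L1)  txn=BusRdX  M[L1]=10
step 10: P3: store L3 := 59  ⟶  IIIM  (L3)  txn=BusRdX+Flush  M[L3]=21
step 11: P3: store L2 := 65  ⟶  IIIM  (L2)  txn=BusRdX  M[L2]=79
step 12: P2: store L2 := 50  ⟶  IIMI  (L2)  txn=BusRdX+Flush  M[L2]=65
step 13: P0: store L2 := 51  ⟶  MIII  (L2)  txn=BusRdX+Flush  M[L2]=50
step 14: P0: store L1 := 86  ⟶  MIII  (L1)  txn=BusRdX+Flush  M[L1]=84
step 15: P2: store L1 := 20  ⟶  IIMI  (L1)  txn=BusRdX+Flush  M[L1]=86
step 16: P1: load  L3  ⟶  ISIS  (L3)  txn=BusRd+Flush  M[L3]=59
step 17: P0: load  L3  ⟶  SSIS  (L3)  txn=BusRd  M[L3]=59
step 18: P0: store L2 := 95  ⟶  MIII  (L2)  txn=∅  M[L2]=50
step 19: P1: store L0 := 97  ⟶  IMII  (L0)  txn=BusRdX  M[L0]=30
step 20: P0: store L3 := 63  ⟶  MIII  (L3)  txn=BusRdX  M[L3]=59
step 21: P1: load  L0  ⟶  IMII  (L0)  txn=∅  M[L0]=30
step 22: P1: load  L0  ⟶  IMII  (L0)  txn=∅  M[L0]=30

invalidations = 3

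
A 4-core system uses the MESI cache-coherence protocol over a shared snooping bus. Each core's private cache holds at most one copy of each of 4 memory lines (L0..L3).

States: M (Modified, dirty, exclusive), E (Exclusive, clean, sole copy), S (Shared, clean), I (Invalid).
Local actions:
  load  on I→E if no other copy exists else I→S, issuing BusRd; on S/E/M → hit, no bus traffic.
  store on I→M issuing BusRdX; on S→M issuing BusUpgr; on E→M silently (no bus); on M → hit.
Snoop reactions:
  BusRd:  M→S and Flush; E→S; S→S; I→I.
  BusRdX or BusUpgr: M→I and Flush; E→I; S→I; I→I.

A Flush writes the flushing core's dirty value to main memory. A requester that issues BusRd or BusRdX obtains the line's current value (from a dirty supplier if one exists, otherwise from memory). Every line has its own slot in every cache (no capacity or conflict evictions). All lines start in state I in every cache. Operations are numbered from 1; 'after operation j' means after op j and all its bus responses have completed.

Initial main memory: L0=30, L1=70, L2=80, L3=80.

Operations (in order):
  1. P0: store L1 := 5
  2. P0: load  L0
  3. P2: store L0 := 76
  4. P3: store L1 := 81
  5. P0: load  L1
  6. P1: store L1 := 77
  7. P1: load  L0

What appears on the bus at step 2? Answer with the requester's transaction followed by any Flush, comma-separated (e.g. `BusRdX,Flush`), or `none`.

bus = BusRd

step 1: P0: store L1 := 5  ⟶  MIII  (L1)  txn=BusRdX  M[L1]=70
step 2: P0: load  L0  ⟶  EIII  (L0)  txn=BusRd  M[L0]=30
step 3: P2: store L0 := 76  ⟶  IIMI  (L0)  txn=BusRdX  M[L0]=30
step 4: P3: store L1 := 81  ⟶  IIIM  (L1)  txn=BusRdX+Flush  M[L1]=5
step 5: P0: load  L1  ⟶  SIIS  (L1)  txn=BusRd+Flush  M[L1]=81
step 6: P1: store L1 := 77  ⟶  IMII  (L1)  txn=BusRdX  M[L1]=81
step 7: P1: load  L0  ⟶  ISSI  (L0)  txn=BusRd+Flush  M[L0]=76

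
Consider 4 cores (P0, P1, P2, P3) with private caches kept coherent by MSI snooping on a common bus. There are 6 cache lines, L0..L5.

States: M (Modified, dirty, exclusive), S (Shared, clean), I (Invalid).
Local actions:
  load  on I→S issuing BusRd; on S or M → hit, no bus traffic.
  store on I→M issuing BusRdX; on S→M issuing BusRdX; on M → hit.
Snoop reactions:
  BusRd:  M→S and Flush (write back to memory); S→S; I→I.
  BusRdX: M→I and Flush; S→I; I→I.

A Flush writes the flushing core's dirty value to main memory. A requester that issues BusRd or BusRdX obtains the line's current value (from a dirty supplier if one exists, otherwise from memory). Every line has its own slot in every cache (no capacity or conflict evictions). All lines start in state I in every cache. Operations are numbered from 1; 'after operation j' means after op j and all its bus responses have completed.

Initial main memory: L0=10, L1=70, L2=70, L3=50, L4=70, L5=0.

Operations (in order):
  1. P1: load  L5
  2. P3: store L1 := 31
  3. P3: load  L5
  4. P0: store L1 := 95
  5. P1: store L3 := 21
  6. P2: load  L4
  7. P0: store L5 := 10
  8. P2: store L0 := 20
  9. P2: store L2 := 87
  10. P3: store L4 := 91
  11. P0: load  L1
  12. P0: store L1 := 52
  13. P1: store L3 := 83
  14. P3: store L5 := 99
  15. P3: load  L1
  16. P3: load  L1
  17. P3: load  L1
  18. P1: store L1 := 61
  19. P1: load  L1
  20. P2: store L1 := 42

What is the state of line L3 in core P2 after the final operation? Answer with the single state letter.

state = I

[1] P1: load  L5 | P0:I, P1:S(0), P2:I, P3:I | bus: BusRd
[2] P3: store L1 := 31 | P0:I, P1:I, P2:I, P3:M(31) | bus: BusRdX
[3] P3: load  L5 | P0:I, P1:S(0), P2:I, P3:S(0) | bus: BusRd
[4] P0: store L1 := 95 | P0:M(95), P1:I, P2:I, P3:I | bus: BusRdX,Flush
[5] P1: store L3 := 21 | P0:I, P1:M(21), P2:I, P3:I | bus: BusRdX
[6] P2: load  L4 | P0:I, P1:I, P2:S(70), P3:I | bus: BusRd
[7] P0: store L5 := 10 | P0:M(10), P1:I, P2:I, P3:I | bus: BusRdX
[8] P2: store L0 := 20 | P0:I, P1:I, P2:M(20), P3:I | bus: BusRdX
[9] P2: store L2 := 87 | P0:I, P1:I, P2:M(87), P3:I | bus: BusRdX
[10] P3: store L4 := 91 | P0:I, P1:I, P2:I, P3:M(91) | bus: BusRdX
[11] P0: load  L1 | P0:M(95), P1:I, P2:I, P3:I | bus: none
[12] P0: store L1 := 52 | P0:M(52), P1:I, P2:I, P3:I | bus: none
[13] P1: store L3 := 83 | P0:I, P1:M(83), P2:I, P3:I | bus: none
[14] P3: store L5 := 99 | P0:I, P1:I, P2:I, P3:M(99) | bus: BusRdX,Flush
[15] P3: load  L1 | P0:S(52), P1:I, P2:I, P3:S(52) | bus: BusRd,Flush
[16] P3: load  L1 | P0:S(52), P1:I, P2:I, P3:S(52) | bus: none
[17] P3: load  L1 | P0:S(52), P1:I, P2:I, P3:S(52) | bus: none
[18] P1: store L1 := 61 | P0:I, P1:M(61), P2:I, P3:I | bus: BusRdX
[19] P1: load  L1 | P0:I, P1:M(61), P2:I, P3:I | bus: none
[20] P2: store L1 := 42 | P0:I, P1:I, P2:M(42), P3:I | bus: BusRdX,Flush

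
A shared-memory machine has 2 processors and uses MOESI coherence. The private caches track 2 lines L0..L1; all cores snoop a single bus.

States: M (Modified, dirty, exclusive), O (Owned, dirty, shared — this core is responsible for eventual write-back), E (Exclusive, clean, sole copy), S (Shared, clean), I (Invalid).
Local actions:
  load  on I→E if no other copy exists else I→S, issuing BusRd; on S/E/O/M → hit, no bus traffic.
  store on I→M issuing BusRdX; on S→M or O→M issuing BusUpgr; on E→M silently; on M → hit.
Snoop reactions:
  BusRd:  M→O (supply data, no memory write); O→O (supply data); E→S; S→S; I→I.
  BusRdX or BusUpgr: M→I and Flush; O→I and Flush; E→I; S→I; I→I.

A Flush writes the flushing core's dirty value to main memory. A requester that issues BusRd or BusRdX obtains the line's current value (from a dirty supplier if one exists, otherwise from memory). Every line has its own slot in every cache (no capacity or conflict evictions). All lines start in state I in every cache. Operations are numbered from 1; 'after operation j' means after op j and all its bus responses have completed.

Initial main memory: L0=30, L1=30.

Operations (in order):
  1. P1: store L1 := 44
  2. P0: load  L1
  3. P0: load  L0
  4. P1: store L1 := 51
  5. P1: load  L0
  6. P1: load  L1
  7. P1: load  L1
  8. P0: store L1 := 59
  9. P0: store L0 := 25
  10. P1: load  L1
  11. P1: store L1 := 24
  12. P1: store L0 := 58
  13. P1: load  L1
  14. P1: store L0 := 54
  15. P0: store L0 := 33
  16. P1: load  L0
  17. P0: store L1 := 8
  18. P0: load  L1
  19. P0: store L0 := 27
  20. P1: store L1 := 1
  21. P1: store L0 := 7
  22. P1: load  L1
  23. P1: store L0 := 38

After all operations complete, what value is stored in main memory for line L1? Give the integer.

1. P1: store L1 := 44  bus=[BusRdX]  L1: P0=I P1=M  mem[L1]=30
2. P0: load  L1  bus=[BusRd]  L1: P0=S P1=O  mem[L1]=30
3. P0: load  L0  bus=[BusRd]  L0: P0=E P1=I  mem[L0]=30
4. P1: store L1 := 51  bus=[BusUpgr]  L1: P0=I P1=M  mem[L1]=30
5. P1: load  L0  bus=[BusRd]  L0: P0=S P1=S  mem[L0]=30
6. P1: load  L1  bus=[-]  L1: P0=I P1=M  mem[L1]=30
7. P1: load  L1  bus=[-]  L1: P0=I P1=M  mem[L1]=30
8. P0: store L1 := 59  bus=[BusRdX,Flush]  L1: P0=M P1=I  mem[L1]=51
9. P0: store L0 := 25  bus=[BusUpgr]  L0: P0=M P1=I  mem[L0]=30
10. P1: load  L1  bus=[BusRd]  L1: P0=O P1=S  mem[L1]=51
11. P1: store L1 := 24  bus=[BusUpgr,Flush]  L1: P0=I P1=M  mem[L1]=59
12. P1: store L0 := 58  bus=[BusRdX,Flush]  L0: P0=I P1=M  mem[L0]=25
13. P1: load  L1  bus=[-]  L1: P0=I P1=M  mem[L1]=59
14. P1: store L0 := 54  bus=[-]  L0: P0=I P1=M  mem[L0]=25
15. P0: store L0 := 33  bus=[BusRdX,Flush]  L0: P0=M P1=I  mem[L0]=54
16. P1: load  L0  bus=[BusRd]  L0: P0=O P1=S  mem[L0]=54
17. P0: store L1 := 8  bus=[BusRdX,Flush]  L1: P0=M P1=I  mem[L1]=24
18. P0: load  L1  bus=[-]  L1: P0=M P1=I  mem[L1]=24
19. P0: store L0 := 27  bus=[BusUpgr]  L0: P0=M P1=I  mem[L0]=54
20. P1: store L1 := 1  bus=[BusRdX,Flush]  L1: P0=I P1=M  mem[L1]=8
21. P1: store L0 := 7  bus=[BusRdX,Flush]  L0: P0=I P1=M  mem[L0]=27
22. P1: load  L1  bus=[-]  L1: P0=I P1=M  mem[L1]=8
23. P1: store L0 := 38  bus=[-]  L0: P0=I P1=M  mem[L0]=27

memory[L1] = 8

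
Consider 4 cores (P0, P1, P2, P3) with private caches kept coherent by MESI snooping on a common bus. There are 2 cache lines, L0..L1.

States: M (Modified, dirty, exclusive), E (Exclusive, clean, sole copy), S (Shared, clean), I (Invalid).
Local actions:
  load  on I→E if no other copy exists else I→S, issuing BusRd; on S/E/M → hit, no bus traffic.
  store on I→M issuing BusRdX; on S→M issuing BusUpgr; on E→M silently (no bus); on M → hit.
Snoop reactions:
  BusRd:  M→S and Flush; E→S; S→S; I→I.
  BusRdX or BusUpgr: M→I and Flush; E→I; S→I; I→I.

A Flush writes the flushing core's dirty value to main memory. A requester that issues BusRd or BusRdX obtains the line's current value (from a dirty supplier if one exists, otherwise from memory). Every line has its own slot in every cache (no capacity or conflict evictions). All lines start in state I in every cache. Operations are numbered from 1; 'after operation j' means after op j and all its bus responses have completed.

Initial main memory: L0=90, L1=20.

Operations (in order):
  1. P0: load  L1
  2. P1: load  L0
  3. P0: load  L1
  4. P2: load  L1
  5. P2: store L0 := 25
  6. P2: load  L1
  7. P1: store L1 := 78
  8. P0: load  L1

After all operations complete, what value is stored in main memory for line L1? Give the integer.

memory[L1] = 78

step 1: P0: load  L1  ⟶  EIII  (L1)  txn=BusRd  M[L1]=20
step 2: P1: load  L0  ⟶  IEII  (L0)  txn=BusRd  M[L0]=90
step 3: P0: load  L1  ⟶  EIII  (L1)  txn=∅  M[L1]=20
step 4: P2: load  L1  ⟶  SISI  (L1)  txn=BusRd  M[L1]=20
step 5: P2: store L0 := 25  ⟶  IIMI  (L0)  txn=BusRdX  M[L0]=90
step 6: P2: load  L1  ⟶  SISI  (L1)  txn=∅  M[L1]=20
step 7: P1: store L1 := 78  ⟶  IMII  (L1)  txn=BusRdX  M[L1]=20
step 8: P0: load  L1  ⟶  SSII  (L1)  txn=BusRd+Flush  M[L1]=78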